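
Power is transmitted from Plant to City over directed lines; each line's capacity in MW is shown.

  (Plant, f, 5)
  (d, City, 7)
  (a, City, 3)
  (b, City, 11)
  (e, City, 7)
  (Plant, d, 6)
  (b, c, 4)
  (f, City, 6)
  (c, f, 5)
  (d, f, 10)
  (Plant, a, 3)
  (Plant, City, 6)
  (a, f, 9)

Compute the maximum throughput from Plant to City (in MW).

20

Augment Plant→City: bottleneck 6, flow now 6.
Augment Plant→a→City: bottleneck 3, flow now 9.
Augment Plant→d→City: bottleneck 6, flow now 15.
Augment Plant→f→City: bottleneck 5, flow now 20.
No augmenting path remains; maximum flow = 20.
In the residual graph, reachable from Plant: {Plant}.
Min-cut edges: Plant→a (3), Plant→d (6), Plant→f (5), Plant→City (6); capacity 3 + 6 + 5 + 6 = 20.
This cut is saturated, so no flow can exceed 20.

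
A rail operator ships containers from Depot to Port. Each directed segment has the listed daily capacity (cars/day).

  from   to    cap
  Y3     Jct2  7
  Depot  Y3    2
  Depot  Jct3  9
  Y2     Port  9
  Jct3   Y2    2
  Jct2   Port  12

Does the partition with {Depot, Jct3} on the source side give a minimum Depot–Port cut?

Yes — it is a minimum cut (capacity 4).

Given cut capacity: 2 + 2 = 4.
Augment Depot→Jct3→Y2→Port: bottleneck 2, flow now 2.
Augment Depot→Y3→Jct2→Port: bottleneck 2, flow now 4.
No augmenting path remains; maximum flow = 4.
Cut capacity 4 equals the max flow, so it is a minimum cut.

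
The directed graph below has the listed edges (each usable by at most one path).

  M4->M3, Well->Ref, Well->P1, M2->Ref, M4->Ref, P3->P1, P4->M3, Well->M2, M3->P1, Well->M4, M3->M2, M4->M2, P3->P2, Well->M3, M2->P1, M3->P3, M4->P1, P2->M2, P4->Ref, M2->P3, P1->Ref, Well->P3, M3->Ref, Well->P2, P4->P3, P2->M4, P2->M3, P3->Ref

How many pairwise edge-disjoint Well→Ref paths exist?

Assign every edge capacity 1; by Menger, the answer equals the max flow.
Path Well→Ref (+1); total 1.
Path Well→M4→Ref (+1); total 2.
Path Well→M3→Ref (+1); total 3.
Path Well→M2→Ref (+1); total 4.
Path Well→P3→Ref (+1); total 5.
Path Well→P1→Ref (+1); total 6.
No residual Well→Ref path; max flow = 6.
Certifying cut of size 6: {M2→Ref, M3→Ref, M4→Ref, P1→Ref, P3→Ref, Well→Ref}.

6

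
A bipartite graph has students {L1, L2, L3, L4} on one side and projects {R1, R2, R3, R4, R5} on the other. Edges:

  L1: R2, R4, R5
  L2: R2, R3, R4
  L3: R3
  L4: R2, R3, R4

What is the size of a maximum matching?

Unit-capacity flow: source→left, listed edges, right→sink; max matching = max flow.
Augmenting path L1→R2 (+1); matched 1.
Augmenting path L2→R3 (+1); matched 2.
Augmenting path L4→R4 (+1); matched 3.
Augmenting path L3→R3→L2→R2→L1→R5 (+1); matched 4.
No augmenting path remains; maximum matching = 4.
König certificate: {L1, L2, L3, L4} is a vertex cover of size 4 (every listed pair touches it), so no matching can be larger.

4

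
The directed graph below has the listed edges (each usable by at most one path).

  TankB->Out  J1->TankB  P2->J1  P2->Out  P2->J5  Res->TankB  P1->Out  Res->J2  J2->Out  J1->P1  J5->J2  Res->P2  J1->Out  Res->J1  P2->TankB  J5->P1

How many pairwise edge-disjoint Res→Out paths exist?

4

Assign every edge capacity 1; by Menger, the answer equals the max flow.
Path Res→P2→Out (+1); total 1.
Path Res→J1→Out (+1); total 2.
Path Res→TankB→Out (+1); total 3.
Path Res→J2→Out (+1); total 4.
No residual Res→Out path; max flow = 4.
Certifying cut of size 4: {Res→J1, Res→J2, Res→P2, Res→TankB}.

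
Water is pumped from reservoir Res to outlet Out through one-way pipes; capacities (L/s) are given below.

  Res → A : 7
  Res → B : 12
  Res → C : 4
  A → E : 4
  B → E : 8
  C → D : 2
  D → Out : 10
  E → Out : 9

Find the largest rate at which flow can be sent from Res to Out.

11

Augment Res→A→E→Out: bottleneck 4, flow now 4.
Augment Res→B→E→Out: bottleneck 5, flow now 9.
Augment Res→C→D→Out: bottleneck 2, flow now 11.
No augmenting path remains; maximum flow = 11.
In the residual graph, reachable from Res: {Res, A, B, C, E}.
Min-cut edges: C→D (2), E→Out (9); capacity 2 + 9 = 11.
This cut is saturated, so no flow can exceed 11.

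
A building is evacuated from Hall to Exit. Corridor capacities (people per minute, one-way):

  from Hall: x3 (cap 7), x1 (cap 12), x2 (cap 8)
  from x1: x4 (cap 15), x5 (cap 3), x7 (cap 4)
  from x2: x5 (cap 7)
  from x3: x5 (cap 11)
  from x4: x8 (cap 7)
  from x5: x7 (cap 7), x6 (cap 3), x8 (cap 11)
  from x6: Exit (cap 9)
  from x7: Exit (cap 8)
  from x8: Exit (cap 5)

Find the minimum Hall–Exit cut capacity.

Augment Hall→x1→x7→Exit: bottleneck 4, flow now 4.
Augment Hall→x1→x4→x8→Exit: bottleneck 5, flow now 9.
Augment Hall→x1→x5→x6→Exit: bottleneck 3, flow now 12.
Augment Hall→x2→x5→x7→Exit: bottleneck 4, flow now 16.
No augmenting path remains; maximum flow = 16.
By max-flow min-cut, the minimum cut capacity equals the max flow.
In the residual graph, reachable from Hall: {Hall, x1, x2, x3, x4, x5, x7, x8}.
Min-cut edges: x5→x6 (3), x7→Exit (8), x8→Exit (5); capacity 3 + 8 + 5 = 16.

16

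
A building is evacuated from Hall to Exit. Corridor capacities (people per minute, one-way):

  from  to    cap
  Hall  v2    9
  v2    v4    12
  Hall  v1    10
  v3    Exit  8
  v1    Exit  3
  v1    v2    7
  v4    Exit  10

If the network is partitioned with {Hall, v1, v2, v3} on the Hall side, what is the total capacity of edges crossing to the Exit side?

Edges leaving {Hall, v1, v2, v3}: v1→Exit (3), v2→v4 (12), v3→Exit (8).
Cut capacity = 3 + 12 + 8 = 23.

23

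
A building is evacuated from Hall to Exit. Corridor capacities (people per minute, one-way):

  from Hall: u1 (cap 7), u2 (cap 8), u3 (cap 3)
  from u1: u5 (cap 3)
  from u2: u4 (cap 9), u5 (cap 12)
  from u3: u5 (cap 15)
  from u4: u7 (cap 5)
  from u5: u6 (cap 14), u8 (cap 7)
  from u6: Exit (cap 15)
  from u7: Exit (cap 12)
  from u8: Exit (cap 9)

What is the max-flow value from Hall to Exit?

14

Augment Hall→u1→u5→u6→Exit: bottleneck 3, flow now 3.
Augment Hall→u2→u4→u7→Exit: bottleneck 5, flow now 8.
Augment Hall→u2→u5→u6→Exit: bottleneck 3, flow now 11.
Augment Hall→u3→u5→u6→Exit: bottleneck 3, flow now 14.
No augmenting path remains; maximum flow = 14.
In the residual graph, reachable from Hall: {Hall, u1}.
Min-cut edges: Hall→u2 (8), Hall→u3 (3), u1→u5 (3); capacity 8 + 3 + 3 = 14.
This cut is saturated, so no flow can exceed 14.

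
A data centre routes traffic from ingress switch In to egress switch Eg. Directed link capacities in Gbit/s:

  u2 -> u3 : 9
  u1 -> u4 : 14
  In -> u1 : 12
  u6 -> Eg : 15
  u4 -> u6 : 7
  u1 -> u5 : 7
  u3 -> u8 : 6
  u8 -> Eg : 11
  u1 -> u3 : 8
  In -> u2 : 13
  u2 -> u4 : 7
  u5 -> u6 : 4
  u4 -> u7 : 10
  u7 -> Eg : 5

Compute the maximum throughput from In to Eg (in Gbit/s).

Augment In→u1→u3→u8→Eg: bottleneck 6, flow now 6.
Augment In→u1→u4→u6→Eg: bottleneck 6, flow now 12.
Augment In→u2→u4→u6→Eg: bottleneck 1, flow now 13.
Augment In→u2→u4→u7→Eg: bottleneck 5, flow now 18.
Augment In→u2→u3→u1→u5→u6→Eg: bottleneck 4, flow now 22. (uses reverse residual edge)
No augmenting path remains; maximum flow = 22.
In the residual graph, reachable from In: {In, u1, u2, u3, u4, u5, u7}.
Min-cut edges: u3→u8 (6), u4→u6 (7), u5→u6 (4), u7→Eg (5); capacity 6 + 7 + 4 + 5 = 22.
This cut is saturated, so no flow can exceed 22.

22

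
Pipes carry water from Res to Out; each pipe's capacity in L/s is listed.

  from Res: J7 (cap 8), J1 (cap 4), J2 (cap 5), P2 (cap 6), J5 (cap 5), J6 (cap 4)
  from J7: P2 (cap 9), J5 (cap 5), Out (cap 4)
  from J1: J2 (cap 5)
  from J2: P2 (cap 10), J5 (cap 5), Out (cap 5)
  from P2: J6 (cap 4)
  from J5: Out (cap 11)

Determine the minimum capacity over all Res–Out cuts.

20

Augment Res→J7→Out: bottleneck 4, flow now 4.
Augment Res→J2→Out: bottleneck 5, flow now 9.
Augment Res→J5→Out: bottleneck 5, flow now 14.
Augment Res→J7→J5→Out: bottleneck 4, flow now 18.
Augment Res→J1→J2→J5→Out: bottleneck 2, flow now 20.
No augmenting path remains; maximum flow = 20.
By max-flow min-cut, the minimum cut capacity equals the max flow.
In the residual graph, reachable from Res: {Res, J7, J1, J2, P2, J5, J6}.
Min-cut edges: J7→Out (4), J2→Out (5), J5→Out (11); capacity 4 + 5 + 11 = 20.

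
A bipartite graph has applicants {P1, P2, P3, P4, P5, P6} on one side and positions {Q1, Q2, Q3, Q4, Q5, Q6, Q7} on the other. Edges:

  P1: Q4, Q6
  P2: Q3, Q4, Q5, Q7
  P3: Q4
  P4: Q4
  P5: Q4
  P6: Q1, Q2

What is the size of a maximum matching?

Unit-capacity flow: source→left, listed edges, right→sink; max matching = max flow.
Augmenting path P1→Q4 (+1); matched 1.
Augmenting path P2→Q3 (+1); matched 2.
Augmenting path P6→Q1 (+1); matched 3.
Augmenting path P3→Q4→P1→Q6 (+1); matched 4.
No augmenting path remains; maximum matching = 4.
König certificate: {P1, P2, P6, Q4} is a vertex cover of size 4 (every listed pair touches it), so no matching can be larger.

4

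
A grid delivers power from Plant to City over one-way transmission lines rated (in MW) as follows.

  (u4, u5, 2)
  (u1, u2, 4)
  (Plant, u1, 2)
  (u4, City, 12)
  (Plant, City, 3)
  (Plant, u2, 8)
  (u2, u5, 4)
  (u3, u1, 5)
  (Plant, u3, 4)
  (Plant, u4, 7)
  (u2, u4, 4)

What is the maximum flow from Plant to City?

14

Augment Plant→City: bottleneck 3, flow now 3.
Augment Plant→u4→City: bottleneck 7, flow now 10.
Augment Plant→u2→u4→City: bottleneck 4, flow now 14.
No augmenting path remains; maximum flow = 14.
In the residual graph, reachable from Plant: {Plant, u1, u2, u3, u5}.
Min-cut edges: Plant→u4 (7), Plant→City (3), u2→u4 (4); capacity 7 + 3 + 4 = 14.
This cut is saturated, so no flow can exceed 14.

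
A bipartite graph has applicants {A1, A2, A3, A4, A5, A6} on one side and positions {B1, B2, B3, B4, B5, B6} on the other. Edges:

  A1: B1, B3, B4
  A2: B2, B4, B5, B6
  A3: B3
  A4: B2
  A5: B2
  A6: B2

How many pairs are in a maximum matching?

Unit-capacity flow: source→left, listed edges, right→sink; max matching = max flow.
Augmenting path A1→B1 (+1); matched 1.
Augmenting path A2→B2 (+1); matched 2.
Augmenting path A3→B3 (+1); matched 3.
Augmenting path A4→B2→A2→B4 (+1); matched 4.
No augmenting path remains; maximum matching = 4.
König certificate: {A1, A2, A3, B2} is a vertex cover of size 4 (every listed pair touches it), so no matching can be larger.

4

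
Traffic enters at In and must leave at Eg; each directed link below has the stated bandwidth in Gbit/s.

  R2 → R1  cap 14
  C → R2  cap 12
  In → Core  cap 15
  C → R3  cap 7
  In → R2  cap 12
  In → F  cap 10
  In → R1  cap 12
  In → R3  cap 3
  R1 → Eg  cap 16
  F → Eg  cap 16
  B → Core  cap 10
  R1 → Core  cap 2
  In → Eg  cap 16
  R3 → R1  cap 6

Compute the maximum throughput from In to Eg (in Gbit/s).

Augment In→Eg: bottleneck 16, flow now 16.
Augment In→R1→Eg: bottleneck 12, flow now 28.
Augment In→F→Eg: bottleneck 10, flow now 38.
Augment In→R3→R1→Eg: bottleneck 3, flow now 41.
Augment In→R2→R1→Eg: bottleneck 1, flow now 42.
No augmenting path remains; maximum flow = 42.
In the residual graph, reachable from In: {In, R3, R2, R1, Core}.
Min-cut edges: In→F (10), In→Eg (16), R1→Eg (16); capacity 10 + 16 + 16 = 42.
This cut is saturated, so no flow can exceed 42.

42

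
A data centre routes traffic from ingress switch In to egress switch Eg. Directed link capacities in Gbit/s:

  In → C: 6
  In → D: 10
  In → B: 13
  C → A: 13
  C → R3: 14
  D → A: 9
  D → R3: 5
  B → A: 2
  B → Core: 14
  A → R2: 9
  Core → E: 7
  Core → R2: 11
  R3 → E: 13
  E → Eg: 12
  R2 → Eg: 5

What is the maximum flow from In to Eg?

Augment In→C→A→R2→Eg: bottleneck 5, flow now 5.
Augment In→C→R3→E→Eg: bottleneck 1, flow now 6.
Augment In→D→R3→E→Eg: bottleneck 5, flow now 11.
Augment In→B→Core→E→Eg: bottleneck 6, flow now 17.
No augmenting path remains; maximum flow = 17.
In the residual graph, reachable from In: {In, C, D, B, A, Core, R3, E, R2}.
Min-cut edges: E→Eg (12), R2→Eg (5); capacity 12 + 5 = 17.
This cut is saturated, so no flow can exceed 17.

17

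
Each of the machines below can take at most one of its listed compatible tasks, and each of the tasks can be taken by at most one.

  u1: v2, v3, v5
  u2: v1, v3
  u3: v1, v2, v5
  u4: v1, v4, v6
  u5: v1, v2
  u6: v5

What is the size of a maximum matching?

Unit-capacity flow: source→left, listed edges, right→sink; max matching = max flow.
Augmenting path u1→v2 (+1); matched 1.
Augmenting path u2→v1 (+1); matched 2.
Augmenting path u3→v5 (+1); matched 3.
Augmenting path u4→v4 (+1); matched 4.
Augmenting path u5→v1→u2→v3 (+1); matched 5.
No augmenting path remains; maximum matching = 5.
König certificate: {u4, v1, v2, v3, v5} is a vertex cover of size 5 (every listed pair touches it), so no matching can be larger.

5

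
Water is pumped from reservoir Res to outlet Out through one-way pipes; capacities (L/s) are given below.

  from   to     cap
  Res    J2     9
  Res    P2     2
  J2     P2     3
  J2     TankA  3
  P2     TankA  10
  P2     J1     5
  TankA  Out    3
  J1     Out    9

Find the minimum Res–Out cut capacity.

Augment Res→J2→TankA→Out: bottleneck 3, flow now 3.
Augment Res→P2→J1→Out: bottleneck 2, flow now 5.
Augment Res→J2→P2→J1→Out: bottleneck 3, flow now 8.
No augmenting path remains; maximum flow = 8.
By max-flow min-cut, the minimum cut capacity equals the max flow.
In the residual graph, reachable from Res: {Res, J2}.
Min-cut edges: Res→P2 (2), J2→P2 (3), J2→TankA (3); capacity 2 + 3 + 3 = 8.

8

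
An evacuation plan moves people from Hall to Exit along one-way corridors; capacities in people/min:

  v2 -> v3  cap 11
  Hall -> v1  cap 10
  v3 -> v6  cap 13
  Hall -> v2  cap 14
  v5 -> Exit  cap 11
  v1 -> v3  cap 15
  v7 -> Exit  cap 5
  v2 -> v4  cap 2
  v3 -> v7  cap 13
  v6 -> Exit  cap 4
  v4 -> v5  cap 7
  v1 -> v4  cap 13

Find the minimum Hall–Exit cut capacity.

16

Augment Hall→v1→v3→v6→Exit: bottleneck 4, flow now 4.
Augment Hall→v1→v3→v7→Exit: bottleneck 5, flow now 9.
Augment Hall→v1→v4→v5→Exit: bottleneck 1, flow now 10.
Augment Hall→v2→v4→v5→Exit: bottleneck 2, flow now 12.
Augment Hall→v2→v3→v1→v4→v5→Exit: bottleneck 4, flow now 16. (uses reverse residual edge)
No augmenting path remains; maximum flow = 16.
By max-flow min-cut, the minimum cut capacity equals the max flow.
In the residual graph, reachable from Hall: {Hall, v1, v2, v3, v4, v6, v7}.
Min-cut edges: v4→v5 (7), v6→Exit (4), v7→Exit (5); capacity 7 + 4 + 5 = 16.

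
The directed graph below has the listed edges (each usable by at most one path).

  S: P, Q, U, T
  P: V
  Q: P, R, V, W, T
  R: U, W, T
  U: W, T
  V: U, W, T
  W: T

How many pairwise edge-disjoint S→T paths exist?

4

Assign every edge capacity 1; by Menger, the answer equals the max flow.
Path S→T (+1); total 1.
Path S→Q→T (+1); total 2.
Path S→U→T (+1); total 3.
Path S→P→V→T (+1); total 4.
No residual S→T path; max flow = 4.
Certifying cut of size 4: {S→P, S→Q, S→T, S→U}.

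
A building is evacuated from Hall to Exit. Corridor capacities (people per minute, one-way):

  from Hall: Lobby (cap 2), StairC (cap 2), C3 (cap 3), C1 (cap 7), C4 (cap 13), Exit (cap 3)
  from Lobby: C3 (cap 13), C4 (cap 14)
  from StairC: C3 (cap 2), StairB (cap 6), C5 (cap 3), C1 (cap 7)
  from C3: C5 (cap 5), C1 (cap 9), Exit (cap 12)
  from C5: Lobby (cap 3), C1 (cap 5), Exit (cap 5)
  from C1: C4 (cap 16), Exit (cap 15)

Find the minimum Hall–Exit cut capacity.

17

Augment Hall→Exit: bottleneck 3, flow now 3.
Augment Hall→C3→Exit: bottleneck 3, flow now 6.
Augment Hall→C1→Exit: bottleneck 7, flow now 13.
Augment Hall→Lobby→C3→Exit: bottleneck 2, flow now 15.
Augment Hall→StairC→C3→Exit: bottleneck 2, flow now 17.
No augmenting path remains; maximum flow = 17.
By max-flow min-cut, the minimum cut capacity equals the max flow.
In the residual graph, reachable from Hall: {Hall, C4}.
Min-cut edges: Hall→Lobby (2), Hall→StairC (2), Hall→C3 (3), Hall→C1 (7), Hall→Exit (3); capacity 2 + 2 + 3 + 7 + 3 = 17.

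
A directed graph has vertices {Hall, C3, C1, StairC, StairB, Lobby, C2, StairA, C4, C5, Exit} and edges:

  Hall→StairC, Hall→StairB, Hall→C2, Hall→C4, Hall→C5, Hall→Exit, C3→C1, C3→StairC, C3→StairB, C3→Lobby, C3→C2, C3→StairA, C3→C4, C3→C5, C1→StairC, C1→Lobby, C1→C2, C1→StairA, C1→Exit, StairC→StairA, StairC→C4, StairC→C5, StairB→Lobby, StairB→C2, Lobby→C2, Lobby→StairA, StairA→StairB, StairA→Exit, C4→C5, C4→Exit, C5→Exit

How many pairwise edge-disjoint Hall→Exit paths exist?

4

Assign every edge capacity 1; by Menger, the answer equals the max flow.
Path Hall→Exit (+1); total 1.
Path Hall→C4→Exit (+1); total 2.
Path Hall→C5→Exit (+1); total 3.
Path Hall→StairC→StairA→Exit (+1); total 4.
No residual Hall→Exit path; max flow = 4.
Certifying cut of size 4: {C4→Exit, C5→Exit, Hall→Exit, StairA→Exit}.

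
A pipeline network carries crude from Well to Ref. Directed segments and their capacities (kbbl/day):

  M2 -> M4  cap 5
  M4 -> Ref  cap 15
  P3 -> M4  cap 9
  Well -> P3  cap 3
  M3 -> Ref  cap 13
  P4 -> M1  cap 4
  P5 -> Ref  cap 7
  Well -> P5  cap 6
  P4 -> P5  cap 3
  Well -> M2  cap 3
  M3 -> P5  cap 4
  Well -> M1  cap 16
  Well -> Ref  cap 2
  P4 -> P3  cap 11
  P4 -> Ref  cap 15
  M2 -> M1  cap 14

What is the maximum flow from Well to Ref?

Augment Well→Ref: bottleneck 2, flow now 2.
Augment Well→P5→Ref: bottleneck 6, flow now 8.
Augment Well→M2→M4→Ref: bottleneck 3, flow now 11.
Augment Well→P3→M4→Ref: bottleneck 3, flow now 14.
No augmenting path remains; maximum flow = 14.
In the residual graph, reachable from Well: {Well, M1}.
Min-cut edges: Well→M2 (3), Well→P3 (3), Well→P5 (6), Well→Ref (2); capacity 3 + 3 + 6 + 2 = 14.
This cut is saturated, so no flow can exceed 14.

14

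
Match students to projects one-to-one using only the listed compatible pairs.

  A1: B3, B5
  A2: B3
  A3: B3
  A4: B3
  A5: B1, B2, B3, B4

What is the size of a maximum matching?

Unit-capacity flow: source→left, listed edges, right→sink; max matching = max flow.
Augmenting path A1→B3 (+1); matched 1.
Augmenting path A5→B1 (+1); matched 2.
Augmenting path A2→B3→A1→B5 (+1); matched 3.
No augmenting path remains; maximum matching = 3.
König certificate: {A1, A5, B3} is a vertex cover of size 3 (every listed pair touches it), so no matching can be larger.

3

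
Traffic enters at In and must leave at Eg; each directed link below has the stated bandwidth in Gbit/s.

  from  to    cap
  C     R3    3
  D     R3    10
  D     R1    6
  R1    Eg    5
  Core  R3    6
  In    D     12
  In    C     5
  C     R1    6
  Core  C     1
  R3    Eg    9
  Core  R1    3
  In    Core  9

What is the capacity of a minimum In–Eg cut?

Augment In→C→R1→Eg: bottleneck 5, flow now 5.
Augment In→Core→R3→Eg: bottleneck 6, flow now 11.
Augment In→D→R3→Eg: bottleneck 3, flow now 14.
No augmenting path remains; maximum flow = 14.
By max-flow min-cut, the minimum cut capacity equals the max flow.
In the residual graph, reachable from In: {In, C, Core, D, R1, R3}.
Min-cut edges: R1→Eg (5), R3→Eg (9); capacity 5 + 9 = 14.

14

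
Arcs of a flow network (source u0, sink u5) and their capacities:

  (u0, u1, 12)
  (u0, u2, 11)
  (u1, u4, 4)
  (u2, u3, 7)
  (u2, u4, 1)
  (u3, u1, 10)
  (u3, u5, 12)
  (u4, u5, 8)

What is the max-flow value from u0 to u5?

12

Augment u0→u1→u4→u5: bottleneck 4, flow now 4.
Augment u0→u2→u3→u5: bottleneck 7, flow now 11.
Augment u0→u2→u4→u5: bottleneck 1, flow now 12.
No augmenting path remains; maximum flow = 12.
In the residual graph, reachable from u0: {u0, u1, u2}.
Min-cut edges: u1→u4 (4), u2→u3 (7), u2→u4 (1); capacity 4 + 7 + 1 = 12.
This cut is saturated, so no flow can exceed 12.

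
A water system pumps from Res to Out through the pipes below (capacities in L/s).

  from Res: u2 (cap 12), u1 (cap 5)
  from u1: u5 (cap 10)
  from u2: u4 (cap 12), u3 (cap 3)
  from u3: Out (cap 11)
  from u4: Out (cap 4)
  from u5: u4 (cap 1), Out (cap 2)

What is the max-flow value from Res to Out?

Augment Res→u1→u5→Out: bottleneck 2, flow now 2.
Augment Res→u2→u3→Out: bottleneck 3, flow now 5.
Augment Res→u2→u4→Out: bottleneck 4, flow now 9.
No augmenting path remains; maximum flow = 9.
In the residual graph, reachable from Res: {Res, u1, u2, u4, u5}.
Min-cut edges: u2→u3 (3), u4→Out (4), u5→Out (2); capacity 3 + 4 + 2 = 9.
This cut is saturated, so no flow can exceed 9.

9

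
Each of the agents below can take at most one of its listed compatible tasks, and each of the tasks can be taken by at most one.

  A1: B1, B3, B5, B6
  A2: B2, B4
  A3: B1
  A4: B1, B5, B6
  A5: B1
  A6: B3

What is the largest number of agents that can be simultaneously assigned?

Unit-capacity flow: source→left, listed edges, right→sink; max matching = max flow.
Augmenting path A1→B1 (+1); matched 1.
Augmenting path A2→B2 (+1); matched 2.
Augmenting path A4→B5 (+1); matched 3.
Augmenting path A6→B3 (+1); matched 4.
Augmenting path A3→B1→A1→B6 (+1); matched 5.
No augmenting path remains; maximum matching = 5.
König certificate: {A1, A2, A4, A6, B1} is a vertex cover of size 5 (every listed pair touches it), so no matching can be larger.

5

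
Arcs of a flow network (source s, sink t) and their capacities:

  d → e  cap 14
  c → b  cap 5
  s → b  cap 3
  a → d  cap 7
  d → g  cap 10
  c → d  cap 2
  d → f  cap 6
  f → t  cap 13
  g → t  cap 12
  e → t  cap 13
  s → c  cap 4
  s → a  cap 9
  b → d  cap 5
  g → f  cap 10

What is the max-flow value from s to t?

14

Augment s→a→d→e→t: bottleneck 7, flow now 7.
Augment s→b→d→e→t: bottleneck 3, flow now 10.
Augment s→c→d→e→t: bottleneck 2, flow now 12.
Augment s→c→b→d→e→t: bottleneck 1, flow now 13.
Augment s→c→b→d→f→t: bottleneck 1, flow now 14.
No augmenting path remains; maximum flow = 14.
In the residual graph, reachable from s: {s, a}.
Min-cut edges: s→b (3), s→c (4), a→d (7); capacity 3 + 4 + 7 = 14.
This cut is saturated, so no flow can exceed 14.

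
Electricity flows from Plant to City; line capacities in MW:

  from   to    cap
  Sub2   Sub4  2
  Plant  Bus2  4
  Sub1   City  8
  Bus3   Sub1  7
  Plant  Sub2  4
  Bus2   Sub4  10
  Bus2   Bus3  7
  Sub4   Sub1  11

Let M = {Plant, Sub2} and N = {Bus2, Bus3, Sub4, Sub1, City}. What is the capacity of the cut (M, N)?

6

Edges leaving {Plant, Sub2}: Plant→Bus2 (4), Sub2→Sub4 (2).
Cut capacity = 4 + 2 = 6.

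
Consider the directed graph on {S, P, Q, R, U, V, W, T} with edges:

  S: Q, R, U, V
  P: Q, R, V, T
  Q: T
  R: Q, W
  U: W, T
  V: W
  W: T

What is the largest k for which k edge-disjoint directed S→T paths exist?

3

Assign every edge capacity 1; by Menger, the answer equals the max flow.
Path S→Q→T (+1); total 1.
Path S→U→T (+1); total 2.
Path S→R→W→T (+1); total 3.
No residual S→T path; max flow = 3.
Certifying cut of size 3: {Q→T, S→U, W→T}.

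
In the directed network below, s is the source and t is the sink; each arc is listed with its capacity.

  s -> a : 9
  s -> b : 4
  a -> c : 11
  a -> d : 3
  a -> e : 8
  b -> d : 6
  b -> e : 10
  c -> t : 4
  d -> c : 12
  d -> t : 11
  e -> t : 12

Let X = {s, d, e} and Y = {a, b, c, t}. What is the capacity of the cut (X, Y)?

48

Edges leaving {s, d, e}: s→a (9), s→b (4), d→c (12), d→t (11), e→t (12).
Cut capacity = 9 + 4 + 12 + 11 + 12 = 48.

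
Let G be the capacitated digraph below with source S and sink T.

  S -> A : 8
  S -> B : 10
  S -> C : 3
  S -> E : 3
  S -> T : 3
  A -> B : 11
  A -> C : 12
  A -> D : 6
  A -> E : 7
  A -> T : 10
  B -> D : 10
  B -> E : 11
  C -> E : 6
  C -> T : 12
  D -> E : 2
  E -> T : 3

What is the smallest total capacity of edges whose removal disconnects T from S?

Augment S→T: bottleneck 3, flow now 3.
Augment S→A→T: bottleneck 8, flow now 11.
Augment S→C→T: bottleneck 3, flow now 14.
Augment S→E→T: bottleneck 3, flow now 17.
No augmenting path remains; maximum flow = 17.
By max-flow min-cut, the minimum cut capacity equals the max flow.
In the residual graph, reachable from S: {S, B, D, E}.
Min-cut edges: S→A (8), S→C (3), S→T (3), E→T (3); capacity 8 + 3 + 3 + 3 = 17.

17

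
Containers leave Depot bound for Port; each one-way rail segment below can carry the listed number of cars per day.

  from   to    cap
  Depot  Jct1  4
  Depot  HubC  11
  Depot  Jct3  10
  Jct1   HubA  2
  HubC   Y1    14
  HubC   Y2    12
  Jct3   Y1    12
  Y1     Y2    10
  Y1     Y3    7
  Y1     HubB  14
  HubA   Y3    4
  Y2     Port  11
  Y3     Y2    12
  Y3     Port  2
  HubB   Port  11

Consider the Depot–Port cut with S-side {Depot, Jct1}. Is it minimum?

Yes — it is a minimum cut (capacity 23).

Given cut capacity: 11 + 10 + 2 = 23.
Augment Depot→HubC→Y2→Port: bottleneck 11, flow now 11.
Augment Depot→Jct1→HubA→Y3→Port: bottleneck 2, flow now 13.
Augment Depot→Jct3→Y1→HubB→Port: bottleneck 10, flow now 23.
No augmenting path remains; maximum flow = 23.
Cut capacity 23 equals the max flow, so it is a minimum cut.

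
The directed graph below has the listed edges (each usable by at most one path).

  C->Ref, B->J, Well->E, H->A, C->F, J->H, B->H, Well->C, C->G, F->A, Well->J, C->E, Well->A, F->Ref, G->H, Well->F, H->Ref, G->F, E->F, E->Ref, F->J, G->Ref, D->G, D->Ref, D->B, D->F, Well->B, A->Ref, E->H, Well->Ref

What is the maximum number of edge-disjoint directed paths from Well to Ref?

Assign every edge capacity 1; by Menger, the answer equals the max flow.
Path Well→Ref (+1); total 1.
Path Well→A→Ref (+1); total 2.
Path Well→C→Ref (+1); total 3.
Path Well→E→Ref (+1); total 4.
Path Well→F→Ref (+1); total 5.
Path Well→B→H→Ref (+1); total 6.
No residual Well→Ref path; max flow = 6.
Certifying cut of size 6: {A→Ref, H→Ref, Well→C, Well→E, Well→F, Well→Ref}.

6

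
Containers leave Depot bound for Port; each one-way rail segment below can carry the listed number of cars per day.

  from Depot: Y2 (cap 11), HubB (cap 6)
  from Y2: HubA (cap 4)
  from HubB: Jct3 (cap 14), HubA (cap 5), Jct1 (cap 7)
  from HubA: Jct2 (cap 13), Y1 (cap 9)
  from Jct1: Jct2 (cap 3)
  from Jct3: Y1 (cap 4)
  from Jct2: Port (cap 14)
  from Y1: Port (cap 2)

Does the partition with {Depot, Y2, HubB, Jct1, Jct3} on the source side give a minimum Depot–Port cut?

Given cut capacity: 4 + 5 + 3 + 4 = 16.
Augment Depot→Y2→HubA→Jct2→Port: bottleneck 4, flow now 4.
Augment Depot→HubB→HubA→Jct2→Port: bottleneck 5, flow now 9.
Augment Depot→HubB→Jct1→Jct2→Port: bottleneck 1, flow now 10.
No augmenting path remains; maximum flow = 10.
In the residual graph, reachable from Depot: {Depot, Y2}.
Min-cut edges: Depot→HubB (6), Y2→HubA (4); capacity 6 + 4 = 10.
Cut capacity 16 exceeds the max flow 10, so it is not minimum.

No — its capacity is 16, but the minimum cut has capacity 10.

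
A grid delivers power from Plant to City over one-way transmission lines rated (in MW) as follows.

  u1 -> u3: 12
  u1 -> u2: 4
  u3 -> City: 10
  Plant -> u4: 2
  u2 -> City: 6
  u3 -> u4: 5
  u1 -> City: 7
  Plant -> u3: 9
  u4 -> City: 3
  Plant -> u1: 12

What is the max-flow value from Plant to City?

23

Augment Plant→u1→City: bottleneck 7, flow now 7.
Augment Plant→u3→City: bottleneck 9, flow now 16.
Augment Plant→u4→City: bottleneck 2, flow now 18.
Augment Plant→u1→u2→City: bottleneck 4, flow now 22.
Augment Plant→u1→u3→City: bottleneck 1, flow now 23.
No augmenting path remains; maximum flow = 23.
In the residual graph, reachable from Plant: {Plant}.
Min-cut edges: Plant→u1 (12), Plant→u3 (9), Plant→u4 (2); capacity 12 + 9 + 2 = 23.
This cut is saturated, so no flow can exceed 23.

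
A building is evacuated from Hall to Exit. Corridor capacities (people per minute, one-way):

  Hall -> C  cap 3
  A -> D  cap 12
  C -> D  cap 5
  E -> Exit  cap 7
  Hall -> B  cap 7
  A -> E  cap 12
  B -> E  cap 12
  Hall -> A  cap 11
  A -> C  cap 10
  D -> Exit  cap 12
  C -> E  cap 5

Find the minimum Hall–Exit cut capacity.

19

Augment Hall→A→D→Exit: bottleneck 11, flow now 11.
Augment Hall→B→E→Exit: bottleneck 7, flow now 18.
Augment Hall→C→D→Exit: bottleneck 1, flow now 19.
No augmenting path remains; maximum flow = 19.
By max-flow min-cut, the minimum cut capacity equals the max flow.
In the residual graph, reachable from Hall: {Hall, A, B, C, D, E}.
Min-cut edges: D→Exit (12), E→Exit (7); capacity 12 + 7 = 19.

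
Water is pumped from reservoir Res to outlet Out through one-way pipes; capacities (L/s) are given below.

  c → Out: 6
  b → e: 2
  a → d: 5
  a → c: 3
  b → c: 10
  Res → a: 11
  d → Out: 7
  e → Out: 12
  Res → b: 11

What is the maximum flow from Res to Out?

Augment Res→a→c→Out: bottleneck 3, flow now 3.
Augment Res→a→d→Out: bottleneck 5, flow now 8.
Augment Res→b→c→Out: bottleneck 3, flow now 11.
Augment Res→b→e→Out: bottleneck 2, flow now 13.
No augmenting path remains; maximum flow = 13.
In the residual graph, reachable from Res: {Res, a, b, c}.
Min-cut edges: a→d (5), b→e (2), c→Out (6); capacity 5 + 2 + 6 = 13.
This cut is saturated, so no flow can exceed 13.

13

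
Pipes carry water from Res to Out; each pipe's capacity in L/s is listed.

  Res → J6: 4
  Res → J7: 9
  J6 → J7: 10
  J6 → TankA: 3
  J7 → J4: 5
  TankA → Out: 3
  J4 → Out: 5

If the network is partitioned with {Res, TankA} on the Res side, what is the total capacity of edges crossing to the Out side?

16

Edges leaving {Res, TankA}: Res→J6 (4), Res→J7 (9), TankA→Out (3).
Cut capacity = 4 + 9 + 3 = 16.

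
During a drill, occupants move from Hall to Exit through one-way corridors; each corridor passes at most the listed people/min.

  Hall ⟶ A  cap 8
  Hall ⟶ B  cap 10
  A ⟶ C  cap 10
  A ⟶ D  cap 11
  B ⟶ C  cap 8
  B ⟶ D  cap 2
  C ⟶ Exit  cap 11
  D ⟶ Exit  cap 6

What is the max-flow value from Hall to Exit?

17

Augment Hall→A→C→Exit: bottleneck 8, flow now 8.
Augment Hall→B→C→Exit: bottleneck 3, flow now 11.
Augment Hall→B→D→Exit: bottleneck 2, flow now 13.
Augment Hall→B→C→A→D→Exit: bottleneck 4, flow now 17. (uses reverse residual edge)
No augmenting path remains; maximum flow = 17.
In the residual graph, reachable from Hall: {Hall, A, B, C, D}.
Min-cut edges: C→Exit (11), D→Exit (6); capacity 11 + 6 = 17.
This cut is saturated, so no flow can exceed 17.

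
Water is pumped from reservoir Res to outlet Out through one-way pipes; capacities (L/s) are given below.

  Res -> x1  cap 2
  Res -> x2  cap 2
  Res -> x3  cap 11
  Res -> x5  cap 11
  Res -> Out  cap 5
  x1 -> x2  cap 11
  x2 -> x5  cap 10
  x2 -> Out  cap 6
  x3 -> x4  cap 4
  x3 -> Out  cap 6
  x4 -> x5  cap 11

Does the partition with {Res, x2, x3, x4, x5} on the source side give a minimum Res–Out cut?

Given cut capacity: 2 + 5 + 6 + 6 = 19.
Augment Res→Out: bottleneck 5, flow now 5.
Augment Res→x2→Out: bottleneck 2, flow now 7.
Augment Res→x3→Out: bottleneck 6, flow now 13.
Augment Res→x1→x2→Out: bottleneck 2, flow now 15.
No augmenting path remains; maximum flow = 15.
In the residual graph, reachable from Res: {Res, x3, x4, x5}.
Min-cut edges: Res→x1 (2), Res→x2 (2), Res→Out (5), x3→Out (6); capacity 2 + 2 + 5 + 6 = 15.
Cut capacity 19 exceeds the max flow 15, so it is not minimum.

No — its capacity is 19, but the minimum cut has capacity 15.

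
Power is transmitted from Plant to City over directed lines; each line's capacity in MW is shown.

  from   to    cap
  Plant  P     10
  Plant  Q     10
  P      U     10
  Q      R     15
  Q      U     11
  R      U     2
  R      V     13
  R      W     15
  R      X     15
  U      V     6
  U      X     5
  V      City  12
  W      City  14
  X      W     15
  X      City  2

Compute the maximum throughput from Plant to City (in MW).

Augment Plant→P→U→V→City: bottleneck 6, flow now 6.
Augment Plant→P→U→X→City: bottleneck 2, flow now 8.
Augment Plant→Q→R→V→City: bottleneck 6, flow now 14.
Augment Plant→Q→R→W→City: bottleneck 4, flow now 18.
Augment Plant→P→U→X→W→City: bottleneck 2, flow now 20.
No augmenting path remains; maximum flow = 20.
In the residual graph, reachable from Plant: {Plant}.
Min-cut edges: Plant→P (10), Plant→Q (10); capacity 10 + 10 = 20.
This cut is saturated, so no flow can exceed 20.

20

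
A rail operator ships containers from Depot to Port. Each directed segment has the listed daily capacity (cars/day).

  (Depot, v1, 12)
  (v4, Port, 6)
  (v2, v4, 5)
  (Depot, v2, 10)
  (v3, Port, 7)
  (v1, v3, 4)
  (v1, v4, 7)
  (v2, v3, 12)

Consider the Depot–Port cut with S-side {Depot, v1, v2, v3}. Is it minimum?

Given cut capacity: 7 + 5 + 7 = 19.
Augment Depot→v1→v3→Port: bottleneck 4, flow now 4.
Augment Depot→v1→v4→Port: bottleneck 6, flow now 10.
Augment Depot→v2→v3→Port: bottleneck 3, flow now 13.
No augmenting path remains; maximum flow = 13.
In the residual graph, reachable from Depot: {Depot, v1, v2, v3, v4}.
Min-cut edges: v3→Port (7), v4→Port (6); capacity 7 + 6 = 13.
Cut capacity 19 exceeds the max flow 13, so it is not minimum.

No — its capacity is 19, but the minimum cut has capacity 13.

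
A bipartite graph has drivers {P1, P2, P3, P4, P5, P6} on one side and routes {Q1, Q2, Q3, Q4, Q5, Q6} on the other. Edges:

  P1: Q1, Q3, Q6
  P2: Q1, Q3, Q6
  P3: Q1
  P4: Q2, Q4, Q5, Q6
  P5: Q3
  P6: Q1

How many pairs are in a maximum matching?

Unit-capacity flow: source→left, listed edges, right→sink; max matching = max flow.
Augmenting path P1→Q1 (+1); matched 1.
Augmenting path P2→Q3 (+1); matched 2.
Augmenting path P4→Q2 (+1); matched 3.
Augmenting path P3→Q1→P1→Q6 (+1); matched 4.
No augmenting path remains; maximum matching = 4.
König certificate: {P4, Q1, Q3, Q6} is a vertex cover of size 4 (every listed pair touches it), so no matching can be larger.

4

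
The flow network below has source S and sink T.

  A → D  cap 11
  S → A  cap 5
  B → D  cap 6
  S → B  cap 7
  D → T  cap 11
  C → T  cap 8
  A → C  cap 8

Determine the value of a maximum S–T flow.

Augment S→A→C→T: bottleneck 5, flow now 5.
Augment S→B→D→T: bottleneck 6, flow now 11.
No augmenting path remains; maximum flow = 11.
In the residual graph, reachable from S: {S, B}.
Min-cut edges: S→A (5), B→D (6); capacity 5 + 6 = 11.
This cut is saturated, so no flow can exceed 11.

11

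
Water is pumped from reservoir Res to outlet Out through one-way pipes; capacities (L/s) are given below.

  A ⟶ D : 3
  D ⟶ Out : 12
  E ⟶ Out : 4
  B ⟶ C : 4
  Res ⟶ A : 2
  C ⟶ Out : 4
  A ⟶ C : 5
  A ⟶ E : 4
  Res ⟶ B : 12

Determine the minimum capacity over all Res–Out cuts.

6

Augment Res→A→C→Out: bottleneck 2, flow now 2.
Augment Res→B→C→Out: bottleneck 2, flow now 4.
Augment Res→B→C→A→D→Out: bottleneck 2, flow now 6. (uses reverse residual edge)
No augmenting path remains; maximum flow = 6.
By max-flow min-cut, the minimum cut capacity equals the max flow.
In the residual graph, reachable from Res: {Res, B}.
Min-cut edges: Res→A (2), B→C (4); capacity 2 + 4 = 6.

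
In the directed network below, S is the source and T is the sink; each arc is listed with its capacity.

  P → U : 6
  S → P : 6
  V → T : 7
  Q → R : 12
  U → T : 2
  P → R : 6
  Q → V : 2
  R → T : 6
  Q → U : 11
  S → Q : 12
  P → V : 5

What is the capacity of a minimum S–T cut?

Augment S→P→R→T: bottleneck 6, flow now 6.
Augment S→Q→U→T: bottleneck 2, flow now 8.
Augment S→Q→V→T: bottleneck 2, flow now 10.
Augment S→Q→R→P→V→T: bottleneck 5, flow now 15. (uses reverse residual edge)
No augmenting path remains; maximum flow = 15.
By max-flow min-cut, the minimum cut capacity equals the max flow.
In the residual graph, reachable from S: {S, P, Q, R, U}.
Min-cut edges: P→V (5), Q→V (2), R→T (6), U→T (2); capacity 5 + 2 + 6 + 2 = 15.

15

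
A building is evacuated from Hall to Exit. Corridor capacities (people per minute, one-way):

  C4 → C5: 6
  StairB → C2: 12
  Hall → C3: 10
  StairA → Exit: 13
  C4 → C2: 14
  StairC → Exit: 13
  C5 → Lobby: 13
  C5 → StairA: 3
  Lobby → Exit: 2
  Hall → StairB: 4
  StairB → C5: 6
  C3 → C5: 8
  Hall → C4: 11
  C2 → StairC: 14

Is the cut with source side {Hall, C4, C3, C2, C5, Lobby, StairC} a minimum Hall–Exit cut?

No — its capacity is 22, but the minimum cut has capacity 18.

Given cut capacity: 4 + 3 + 2 + 13 = 22.
Augment Hall→C4→C2→StairC→Exit: bottleneck 11, flow now 11.
Augment Hall→StairB→C2→StairC→Exit: bottleneck 2, flow now 13.
Augment Hall→StairB→C5→Lobby→Exit: bottleneck 2, flow now 15.
Augment Hall→C3→C5→StairA→Exit: bottleneck 3, flow now 18.
No augmenting path remains; maximum flow = 18.
In the residual graph, reachable from Hall: {Hall, C4, StairB, C3, C2, C5, Lobby, StairC}.
Min-cut edges: C5→StairA (3), Lobby→Exit (2), StairC→Exit (13); capacity 3 + 2 + 13 = 18.
Cut capacity 22 exceeds the max flow 18, so it is not minimum.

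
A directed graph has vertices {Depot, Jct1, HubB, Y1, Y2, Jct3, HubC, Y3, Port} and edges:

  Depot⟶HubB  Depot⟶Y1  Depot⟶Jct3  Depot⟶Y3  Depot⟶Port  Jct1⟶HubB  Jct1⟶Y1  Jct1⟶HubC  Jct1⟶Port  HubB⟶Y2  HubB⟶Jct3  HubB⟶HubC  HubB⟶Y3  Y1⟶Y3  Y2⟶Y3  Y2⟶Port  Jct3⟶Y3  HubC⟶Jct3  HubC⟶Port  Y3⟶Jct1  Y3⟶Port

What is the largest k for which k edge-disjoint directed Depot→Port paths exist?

4

Assign every edge capacity 1; by Menger, the answer equals the max flow.
Path Depot→Port (+1); total 1.
Path Depot→Y3→Port (+1); total 2.
Path Depot→HubB→Y2→Port (+1); total 3.
Path Depot→Y1→Y3→Jct1→Port (+1); total 4.
No residual Depot→Port path; max flow = 4.
Certifying cut of size 4: {Depot→HubB, Depot→Port, Y3→Jct1, Y3→Port}.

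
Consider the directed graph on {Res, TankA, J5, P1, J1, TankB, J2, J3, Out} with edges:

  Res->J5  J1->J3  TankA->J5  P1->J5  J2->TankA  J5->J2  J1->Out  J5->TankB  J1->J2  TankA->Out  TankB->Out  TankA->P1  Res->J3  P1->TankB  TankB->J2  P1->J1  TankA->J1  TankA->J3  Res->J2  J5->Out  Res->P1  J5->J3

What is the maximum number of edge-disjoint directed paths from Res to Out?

Assign every edge capacity 1; by Menger, the answer equals the max flow.
Path Res→J5→Out (+1); total 1.
Path Res→P1→J1→Out (+1); total 2.
Path Res→J2→TankA→Out (+1); total 3.
No residual Res→Out path; max flow = 3.
Certifying cut of size 3: {Res→J2, Res→J5, Res→P1}.

3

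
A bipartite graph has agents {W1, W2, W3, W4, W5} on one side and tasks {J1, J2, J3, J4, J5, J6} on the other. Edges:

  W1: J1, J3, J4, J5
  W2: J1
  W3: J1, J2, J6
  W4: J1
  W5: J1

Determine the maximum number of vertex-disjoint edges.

Unit-capacity flow: source→left, listed edges, right→sink; max matching = max flow.
Augmenting path W1→J1 (+1); matched 1.
Augmenting path W3→J2 (+1); matched 2.
Augmenting path W2→J1→W1→J3 (+1); matched 3.
No augmenting path remains; maximum matching = 3.
König certificate: {W1, W3, J1} is a vertex cover of size 3 (every listed pair touches it), so no matching can be larger.

3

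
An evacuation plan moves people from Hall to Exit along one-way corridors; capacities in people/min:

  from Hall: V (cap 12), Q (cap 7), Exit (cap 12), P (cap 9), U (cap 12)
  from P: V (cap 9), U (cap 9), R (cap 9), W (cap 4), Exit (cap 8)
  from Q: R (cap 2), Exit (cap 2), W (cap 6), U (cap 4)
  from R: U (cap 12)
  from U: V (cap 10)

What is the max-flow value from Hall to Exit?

Augment Hall→Exit: bottleneck 12, flow now 12.
Augment Hall→P→Exit: bottleneck 8, flow now 20.
Augment Hall→Q→Exit: bottleneck 2, flow now 22.
No augmenting path remains; maximum flow = 22.
In the residual graph, reachable from Hall: {Hall, P, Q, R, U, V, W}.
Min-cut edges: Hall→Exit (12), P→Exit (8), Q→Exit (2); capacity 12 + 8 + 2 = 22.
This cut is saturated, so no flow can exceed 22.

22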